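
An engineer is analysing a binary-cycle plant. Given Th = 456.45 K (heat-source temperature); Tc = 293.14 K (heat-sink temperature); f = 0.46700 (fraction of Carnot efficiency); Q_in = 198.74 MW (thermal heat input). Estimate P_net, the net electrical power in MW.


Step 1: eta = (1 - Tc/Th)*f = (1 - 293.14/456.45)*0.467 = 0.1670846
Step 2: P_net = eta * Q_in = 0.1670846 * 198.74 = 33.206 MW
P_net = 33.206 MW


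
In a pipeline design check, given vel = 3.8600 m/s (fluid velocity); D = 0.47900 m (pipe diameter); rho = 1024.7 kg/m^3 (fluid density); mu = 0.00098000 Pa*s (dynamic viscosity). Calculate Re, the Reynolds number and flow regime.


Step 1: Re = rho*vel*D/mu = 1024.7*3.86*0.479/0.00098 = 1.9333e+06
Step 2: Re = 1.9333e+06 > 4000, so flow is turbulent.
Re = 1.9333e+06 (turbulent)


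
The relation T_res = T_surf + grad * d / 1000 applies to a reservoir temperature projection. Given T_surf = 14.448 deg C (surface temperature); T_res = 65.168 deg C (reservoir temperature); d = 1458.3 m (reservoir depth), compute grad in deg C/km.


grad = (T_res - T_surf) / d * 1000
grad = (65.168 - 14.448) / 1458.3 * 1000
grad = 34.780 deg C/km


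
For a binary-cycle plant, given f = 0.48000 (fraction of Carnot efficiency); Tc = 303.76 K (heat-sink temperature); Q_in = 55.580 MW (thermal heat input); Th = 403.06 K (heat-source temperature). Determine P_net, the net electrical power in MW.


Step 1: eta = (1 - Tc/Th)*f = (1 - 303.76/403.06)*0.48 = 0.1182553
Step 2: P_net = eta * Q_in = 0.1182553 * 55.58 = 6.5726 MW
P_net = 6.5726 MW


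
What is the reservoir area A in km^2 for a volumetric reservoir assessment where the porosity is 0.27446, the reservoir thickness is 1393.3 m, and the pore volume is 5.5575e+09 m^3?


A = Vp / (1e6 * hr * phi)
A = 5.5575e+09 / (1e6 * 1393.3 * 0.27446)
A = 14.533 km^2


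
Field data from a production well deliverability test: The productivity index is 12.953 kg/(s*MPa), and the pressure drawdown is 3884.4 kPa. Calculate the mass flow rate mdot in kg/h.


mdot = PI * dP / 1000
mdot = 12.953 * 3884.4 / 1000
mdot = 50.31463 kg/s
Convert: 50.31463 kg/s * 3600.0 = 1.8113e+05 kg/h
mdot = 1.8113e+05 kg/h


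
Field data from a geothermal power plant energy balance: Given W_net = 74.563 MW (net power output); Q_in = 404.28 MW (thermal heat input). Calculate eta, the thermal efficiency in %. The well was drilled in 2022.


eta = W_net / Q_in * 100
eta = 74.563 / 404.28 * 100
eta = 18.443 %


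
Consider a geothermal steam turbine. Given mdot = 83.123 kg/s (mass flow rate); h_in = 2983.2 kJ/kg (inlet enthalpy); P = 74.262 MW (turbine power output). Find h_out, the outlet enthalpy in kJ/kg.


h_out = h_in - P * 1000 / mdot
h_out = 2983.2 - 74.262 * 1000 / 83.123
h_out = 2089.8 kJ/kg


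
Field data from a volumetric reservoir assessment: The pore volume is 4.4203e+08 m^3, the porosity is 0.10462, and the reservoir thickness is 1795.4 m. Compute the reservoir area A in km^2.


A = Vp / (1e6 * hr * phi)
A = 4.4203e+08 / (1e6 * 1795.4 * 0.10462)
A = 2.3533 km^2


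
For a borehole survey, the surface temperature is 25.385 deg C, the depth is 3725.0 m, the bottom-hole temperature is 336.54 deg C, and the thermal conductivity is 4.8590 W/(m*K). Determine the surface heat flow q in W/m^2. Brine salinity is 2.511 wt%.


Step 1: grad = (T_d - T_surf)/d * 1000 = (336.54 - 25.385)/3725.0 * 1000 = 83.53154 deg C/km
Step 2: q = k * grad / 1000 = 4.859 * 83.53154 / 1000 = 0.40588 W/m^2
q = 0.40588 W/m^2


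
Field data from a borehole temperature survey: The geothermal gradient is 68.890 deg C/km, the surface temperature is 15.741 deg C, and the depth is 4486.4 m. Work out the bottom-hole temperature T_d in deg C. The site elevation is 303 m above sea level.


T_d = T_surf + grad * d / 1000
T_d = 15.741 + 68.890 * 4486.4 / 1000
T_d = 324.81 deg C


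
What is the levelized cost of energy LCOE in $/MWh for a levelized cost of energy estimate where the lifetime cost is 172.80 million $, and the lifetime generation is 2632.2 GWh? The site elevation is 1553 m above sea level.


LCOE = C_tot / E_tot * 100
LCOE = 172.80 / 2632.2 * 100
LCOE = 6.564851 cents/kWh
Convert: 6.564851 cents/kWh * 10.0 = 65.649 $/MWh
LCOE = 65.649 $/MWh


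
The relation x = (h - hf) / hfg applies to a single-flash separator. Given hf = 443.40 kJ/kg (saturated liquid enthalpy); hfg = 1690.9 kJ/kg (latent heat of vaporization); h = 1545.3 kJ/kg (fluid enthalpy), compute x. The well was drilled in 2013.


x = (h - hf) / hfg
x = (1545.3 - 443.40) / 1690.9
x = 0.65166


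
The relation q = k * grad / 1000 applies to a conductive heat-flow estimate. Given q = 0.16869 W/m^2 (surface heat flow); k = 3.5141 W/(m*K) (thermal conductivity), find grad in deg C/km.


grad = q * 1000 / k
grad = 0.16869 * 1000 / 3.5141
grad = 48.004 deg C/km


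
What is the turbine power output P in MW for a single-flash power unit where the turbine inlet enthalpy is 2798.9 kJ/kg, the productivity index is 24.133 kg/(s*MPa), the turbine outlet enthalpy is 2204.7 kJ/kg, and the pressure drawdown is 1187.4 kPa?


Step 1: mdot = PI * dP / 1000 = 24.133 * 1187.4 / 1000 = 28.65552 kg/s
Step 2: P = mdot*(h_in - h_out)/1000 = 28.65552*(2798.9 - 2204.7)/1000 = 17.027 MW
P = 17.027 MW


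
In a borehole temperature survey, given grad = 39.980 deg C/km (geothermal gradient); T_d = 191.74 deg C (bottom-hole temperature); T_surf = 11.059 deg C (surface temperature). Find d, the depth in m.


d = (T_d - T_surf) / grad * 1000
d = (191.74 - 11.059) / 39.980 * 1000
d = 4519.3 m


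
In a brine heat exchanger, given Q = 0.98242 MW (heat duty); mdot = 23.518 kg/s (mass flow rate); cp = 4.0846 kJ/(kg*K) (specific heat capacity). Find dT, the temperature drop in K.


dT = Q * 1000 / (mdot * cp)
dT = 0.98242 * 1000 / (23.518 * 4.0846)
dT = 10.227 K


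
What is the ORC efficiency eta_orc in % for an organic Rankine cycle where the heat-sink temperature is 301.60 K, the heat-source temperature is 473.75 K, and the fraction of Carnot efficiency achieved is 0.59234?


eta_orc = (1 - Tc/Th) * f * 100
eta_orc = (1 - 301.60/473.75) * 0.59234 * 100
eta_orc = 21.524 %


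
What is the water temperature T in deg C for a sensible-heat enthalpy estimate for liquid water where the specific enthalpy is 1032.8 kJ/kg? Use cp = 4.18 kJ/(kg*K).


T = h / cp
T = 1032.8 / 4.18
T = 247.08 deg C


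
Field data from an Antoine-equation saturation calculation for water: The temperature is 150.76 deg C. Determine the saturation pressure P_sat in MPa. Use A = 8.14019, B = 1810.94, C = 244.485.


P_sat = 10^(A - B/(C + T)) / 760 * 0.101325
P_sat = 10^(8.14019 - 1810.94/(244.485 + 150.76)) / 760 * 0.101325
P_sat = 0.48225 MPa


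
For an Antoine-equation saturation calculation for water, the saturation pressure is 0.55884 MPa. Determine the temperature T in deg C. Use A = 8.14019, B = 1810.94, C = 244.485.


T = B / (A - log10(P_sat * 760 / 0.101325)) - C
T = 1810.94 / (8.14019 - log10(0.55884 * 760 / 0.101325)) - 244.485
T = 156.36 deg C


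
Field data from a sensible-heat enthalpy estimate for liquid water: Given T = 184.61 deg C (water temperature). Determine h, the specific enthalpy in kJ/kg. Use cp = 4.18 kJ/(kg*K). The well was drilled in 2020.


h = cp * T
h = 4.18 * 184.61
h = 771.67 kJ/kg


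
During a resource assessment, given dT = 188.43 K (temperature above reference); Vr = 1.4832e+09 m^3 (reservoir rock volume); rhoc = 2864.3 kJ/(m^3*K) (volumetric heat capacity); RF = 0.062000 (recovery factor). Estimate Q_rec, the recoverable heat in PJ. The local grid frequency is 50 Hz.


Step 1: Q_s = Vr*rhoc*dT/1e12 = 1.4832e+09*2864.3*188.43/1e12 = 800.5128 PJ
Step 2: Q_rec = Q_s * RF = 800.5128 * 0.062 = 49.632 PJ
Q_rec = 49.632 PJ


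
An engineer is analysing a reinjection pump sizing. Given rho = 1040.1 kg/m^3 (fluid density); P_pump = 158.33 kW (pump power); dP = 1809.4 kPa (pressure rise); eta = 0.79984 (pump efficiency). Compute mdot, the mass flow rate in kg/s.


mdot = P_pump * rho * eta / dP
mdot = 158.33 * 1040.1 * 0.79984 / 1809.4
mdot = 72.796 kg/s


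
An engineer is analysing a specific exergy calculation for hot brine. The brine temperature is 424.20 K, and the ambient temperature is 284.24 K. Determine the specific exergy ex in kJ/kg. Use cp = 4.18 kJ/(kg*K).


ex = cp * ((T_b - T_0) - T_0 * ln(T_b/T_0))
ex = 4.18 * ((424.20 - 284.24) - 284.24 * ln(424.20/284.24))
ex = 109.32 kJ/kg


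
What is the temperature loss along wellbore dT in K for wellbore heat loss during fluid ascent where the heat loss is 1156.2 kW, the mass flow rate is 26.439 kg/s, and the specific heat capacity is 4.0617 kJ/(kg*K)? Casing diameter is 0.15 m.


dT = Q_loss / (mdot * cp)
dT = 1156.2 / (26.439 * 4.0617)
dT = 10.767 K


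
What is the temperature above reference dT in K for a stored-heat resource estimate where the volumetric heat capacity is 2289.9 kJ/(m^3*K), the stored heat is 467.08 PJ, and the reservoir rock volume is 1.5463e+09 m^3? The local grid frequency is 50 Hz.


dT = Q_s * 1e12 / (Vr * rhoc)
dT = 467.08 * 1e12 / (1.5463e+09 * 2289.9)
dT = 131.91 K


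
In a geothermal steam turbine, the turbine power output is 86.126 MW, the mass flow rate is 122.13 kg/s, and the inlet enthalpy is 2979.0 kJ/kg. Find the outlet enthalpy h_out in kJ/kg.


h_out = h_in - P * 1000 / mdot
h_out = 2979.0 - 86.126 * 1000 / 122.13
h_out = 2273.8 kJ/kg


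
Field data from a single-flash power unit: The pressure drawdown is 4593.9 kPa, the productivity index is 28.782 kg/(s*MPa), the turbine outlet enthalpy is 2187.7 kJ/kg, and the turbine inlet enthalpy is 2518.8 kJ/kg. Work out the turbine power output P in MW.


Step 1: mdot = PI * dP / 1000 = 28.782 * 4593.9 / 1000 = 132.2216 kg/s
Step 2: P = mdot*(h_in - h_out)/1000 = 132.2216*(2518.8 - 2187.7)/1000 = 43.779 MW
P = 43.779 MW


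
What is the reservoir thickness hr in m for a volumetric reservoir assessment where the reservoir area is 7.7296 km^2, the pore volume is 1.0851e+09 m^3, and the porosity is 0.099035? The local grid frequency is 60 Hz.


hr = Vp / (A * 1e6 * phi)
hr = 1.0851e+09 / (7.7296 * 1e6 * 0.099035)
hr = 1417.5 m


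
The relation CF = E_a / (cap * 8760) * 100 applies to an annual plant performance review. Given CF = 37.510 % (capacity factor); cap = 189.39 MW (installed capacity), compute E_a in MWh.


E_a = CF / 100 * cap * 8760
E_a = 37.510 / 100 * 189.39 * 8760
E_a = 6.2231e+05 MWh


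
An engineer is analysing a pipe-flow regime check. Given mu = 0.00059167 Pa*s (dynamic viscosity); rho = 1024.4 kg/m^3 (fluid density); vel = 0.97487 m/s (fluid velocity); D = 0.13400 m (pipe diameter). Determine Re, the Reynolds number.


Re = rho * vel * D / mu
Re = 1024.4 * 0.97487 * 0.13400 / 0.00059167
Re = 2.2617e+05


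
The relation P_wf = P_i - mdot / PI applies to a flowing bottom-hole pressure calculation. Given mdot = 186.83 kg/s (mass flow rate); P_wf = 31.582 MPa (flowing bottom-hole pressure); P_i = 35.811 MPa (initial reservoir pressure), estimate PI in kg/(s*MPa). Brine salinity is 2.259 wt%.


PI = mdot / (P_i - P_wf)
PI = 186.83 / (35.811 - 31.582)
PI = 44.178 kg/(s*MPa)


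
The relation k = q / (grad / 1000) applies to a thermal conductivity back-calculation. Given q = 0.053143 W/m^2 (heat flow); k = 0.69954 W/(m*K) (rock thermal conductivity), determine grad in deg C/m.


grad = q / k * 1000
grad = 0.053143 / 0.69954 * 1000
grad = 75.96849 deg C/km
Convert: 75.96849 deg C/km * 0.001 = 0.075968 deg C/m
grad = 0.075968 deg C/m


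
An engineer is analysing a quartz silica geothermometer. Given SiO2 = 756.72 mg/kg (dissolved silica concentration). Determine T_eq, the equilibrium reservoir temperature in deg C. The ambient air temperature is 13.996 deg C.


T_eq = 1309 / (5.19 - log10(SiO2)) - 273.15
T_eq = 1309 / (5.19 - log10(756.72)) - 273.15
T_eq = 293.26 deg C


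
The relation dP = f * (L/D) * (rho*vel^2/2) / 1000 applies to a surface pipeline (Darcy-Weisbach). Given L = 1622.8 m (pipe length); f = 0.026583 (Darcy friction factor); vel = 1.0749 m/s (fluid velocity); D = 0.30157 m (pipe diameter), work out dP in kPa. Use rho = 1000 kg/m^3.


dP = f * (L/D) * (rho*vel^2/2) / 1000
dP = 0.026583 * (1622.8/0.30157) * (1000*1.0749^2/2) / 1000
dP = 82.639 kPa


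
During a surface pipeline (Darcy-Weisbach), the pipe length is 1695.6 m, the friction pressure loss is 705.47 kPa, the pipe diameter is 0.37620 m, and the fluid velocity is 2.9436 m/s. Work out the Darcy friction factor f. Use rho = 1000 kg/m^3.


f = dP*1000 / ((L/D)*(rho*vel^2/2))
f = 705.47*1000 / ((1695.6/0.37620)*(1000*2.9436^2/2))
f = 0.036128


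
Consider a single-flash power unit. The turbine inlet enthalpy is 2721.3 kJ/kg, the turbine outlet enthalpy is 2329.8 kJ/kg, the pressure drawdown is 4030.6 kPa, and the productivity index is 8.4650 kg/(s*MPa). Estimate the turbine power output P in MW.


Step 1: mdot = PI * dP / 1000 = 8.465 * 4030.6 / 1000 = 34.11903 kg/s
Step 2: P = mdot*(h_in - h_out)/1000 = 34.11903*(2721.3 - 2329.8)/1000 = 13.358 MW
P = 13.358 MW


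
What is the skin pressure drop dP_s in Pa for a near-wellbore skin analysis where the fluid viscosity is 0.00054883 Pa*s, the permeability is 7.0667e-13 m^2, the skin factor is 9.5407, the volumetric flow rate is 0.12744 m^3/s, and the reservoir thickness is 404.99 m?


dP_s = S * q * mu / (2*pi*k*hr) / 1000
dP_s = 9.5407 * 0.12744 * 0.00054883 / (2*pi*7.0667e-13*404.99) / 1000
dP_s = 371.0932 kPa
Convert: 371.0932 kPa * 1000.0 = 3.7109e+05 Pa
dP_s = 3.7109e+05 Pa


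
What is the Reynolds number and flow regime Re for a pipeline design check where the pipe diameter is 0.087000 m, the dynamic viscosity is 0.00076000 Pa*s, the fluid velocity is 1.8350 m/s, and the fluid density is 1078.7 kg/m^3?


Step 1: Re = rho*vel*D/mu = 1078.7*1.835*0.087/0.00076 = 2.2659e+05
Step 2: Re = 2.2659e+05 > 4000, so flow is turbulent.
Re = 2.2659e+05 (turbulent)


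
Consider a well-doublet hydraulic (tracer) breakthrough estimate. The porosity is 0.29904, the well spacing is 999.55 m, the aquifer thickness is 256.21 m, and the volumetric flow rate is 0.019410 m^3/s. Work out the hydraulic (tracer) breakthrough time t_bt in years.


t_bt = pi * hr * phi * L^2 / (3 * Qv) / (365.25*86400)
t_bt = pi * 256.21 * 0.29904 * 999.55^2 / (3 * 0.019410) / (365.25*86400)
t_bt = 130.87 years


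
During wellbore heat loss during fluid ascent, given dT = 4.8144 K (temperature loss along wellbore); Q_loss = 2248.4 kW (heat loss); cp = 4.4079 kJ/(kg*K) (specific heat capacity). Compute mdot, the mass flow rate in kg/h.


mdot = Q_loss / (cp * dT)
mdot = 2248.4 / (4.4079 * 4.8144)
mdot = 105.9497 kg/s
Convert: 105.9497 kg/s * 3600.0 = 3.8142e+05 kg/h
mdot = 3.8142e+05 kg/h


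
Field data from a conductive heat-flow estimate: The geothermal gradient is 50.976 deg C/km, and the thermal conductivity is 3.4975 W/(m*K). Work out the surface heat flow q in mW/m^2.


q = k * grad / 1000
q = 3.4975 * 50.976 / 1000
q = 0.1782886 W/m^2
Convert: 0.1782886 W/m^2 * 1000.0 = 178.29 mW/m^2
q = 178.29 mW/m^2


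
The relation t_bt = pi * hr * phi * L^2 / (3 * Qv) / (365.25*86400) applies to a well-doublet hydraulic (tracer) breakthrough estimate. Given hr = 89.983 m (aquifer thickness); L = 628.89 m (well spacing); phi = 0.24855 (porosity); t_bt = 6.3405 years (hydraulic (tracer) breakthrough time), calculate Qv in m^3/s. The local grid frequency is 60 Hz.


Qv = pi*hr*phi*L^2 / (3*t_bt*365.25*86400)
Qv = pi*89.983*0.24855*628.89^2 / (3*6.3405*365.25*86400)
Qv = 0.046294 m^3/s


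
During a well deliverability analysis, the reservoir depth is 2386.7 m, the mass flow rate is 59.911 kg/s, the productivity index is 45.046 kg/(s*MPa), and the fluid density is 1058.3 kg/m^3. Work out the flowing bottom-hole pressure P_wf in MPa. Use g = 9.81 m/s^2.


Step 1: P_i = rho*g*h/1e6 = 1058.3*9.81*2386.7/1e6 = 24.77854 MPa
Step 2: P_wf = P_i - mdot/PI = 24.77854 - 59.911/45.046 = 23.449 MPa
P_wf = 23.449 MPa


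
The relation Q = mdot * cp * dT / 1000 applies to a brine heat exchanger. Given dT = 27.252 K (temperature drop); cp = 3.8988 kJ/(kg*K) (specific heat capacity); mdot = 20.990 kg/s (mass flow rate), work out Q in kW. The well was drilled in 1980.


Q = mdot * cp * dT / 1000
Q = 20.990 * 3.8988 * 27.252 / 1000
Q = 2.230190 MW
Convert: 2.230190 MW * 1000.0 = 2230.2 kW
Q = 2230.2 kW


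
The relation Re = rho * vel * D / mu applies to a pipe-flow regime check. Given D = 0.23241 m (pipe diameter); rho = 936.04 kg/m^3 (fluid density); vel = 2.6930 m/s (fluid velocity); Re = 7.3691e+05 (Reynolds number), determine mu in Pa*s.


mu = rho * vel * D / Re
mu = 936.04 * 2.6930 * 0.23241 / 7.3691e+05
mu = 0.00079501 Pa*s


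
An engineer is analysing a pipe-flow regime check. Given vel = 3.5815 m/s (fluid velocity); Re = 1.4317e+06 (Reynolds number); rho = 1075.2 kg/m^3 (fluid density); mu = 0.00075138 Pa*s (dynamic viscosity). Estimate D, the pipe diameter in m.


D = Re * mu / (rho * vel)
D = 1.4317e+06 * 0.00075138 / (1075.2 * 3.5815)
D = 0.27936 m


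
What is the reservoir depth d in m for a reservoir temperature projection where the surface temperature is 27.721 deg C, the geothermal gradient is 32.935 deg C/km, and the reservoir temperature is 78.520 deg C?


d = (T_res - T_surf) / grad * 1000
d = (78.520 - 27.721) / 32.935 * 1000
d = 1542.4 m


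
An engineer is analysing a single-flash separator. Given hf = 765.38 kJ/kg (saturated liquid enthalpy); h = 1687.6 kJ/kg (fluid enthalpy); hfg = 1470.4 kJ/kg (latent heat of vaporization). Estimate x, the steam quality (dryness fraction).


x = (h - hf) / hfg
x = (1687.6 - 765.38) / 1470.4
x = 0.62719


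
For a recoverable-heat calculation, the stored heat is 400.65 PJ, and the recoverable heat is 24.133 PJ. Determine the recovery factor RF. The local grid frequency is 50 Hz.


RF = Q_rec / Q_s
RF = 24.133 / 400.65
RF = 0.060235


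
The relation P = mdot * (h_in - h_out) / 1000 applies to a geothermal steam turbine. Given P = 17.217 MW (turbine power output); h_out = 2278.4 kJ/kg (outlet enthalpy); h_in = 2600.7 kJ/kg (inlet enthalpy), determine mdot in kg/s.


mdot = P * 1000 / (h_in - h_out)
mdot = 17.217 * 1000 / (2600.7 - 2278.4)
mdot = 53.419 kg/s


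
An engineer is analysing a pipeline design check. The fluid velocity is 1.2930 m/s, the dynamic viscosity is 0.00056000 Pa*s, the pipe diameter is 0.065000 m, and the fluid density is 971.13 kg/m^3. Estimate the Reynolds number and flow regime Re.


Step 1: Re = rho*vel*D/mu = 971.13*1.293*0.065/0.00056 = 1.4575e+05
Step 2: Re = 1.4575e+05 > 4000, so flow is turbulent.
Re = 1.4575e+05 (turbulent)


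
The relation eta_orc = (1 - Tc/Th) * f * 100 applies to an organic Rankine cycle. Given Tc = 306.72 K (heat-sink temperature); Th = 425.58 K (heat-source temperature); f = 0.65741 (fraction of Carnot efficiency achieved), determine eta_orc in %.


eta_orc = (1 - Tc/Th) * f * 100
eta_orc = (1 - 306.72/425.58) * 0.65741 * 100
eta_orc = 18.361 %


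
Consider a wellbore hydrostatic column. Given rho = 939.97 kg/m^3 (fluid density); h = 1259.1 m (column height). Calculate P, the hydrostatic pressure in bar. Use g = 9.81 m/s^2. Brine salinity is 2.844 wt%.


P = rho * g * h / 1e6
P = 939.97 * 9.81 * 1259.1 / 1e6
P = 11.61029 MPa
Convert: 11.61029 MPa * 10.0 = 116.10 bar
P = 116.10 bar


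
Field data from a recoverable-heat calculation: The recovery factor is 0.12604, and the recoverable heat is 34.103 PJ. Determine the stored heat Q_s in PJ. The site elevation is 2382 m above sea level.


Q_s = Q_rec / RF
Q_s = 34.103 / 0.12604
Q_s = 270.57 PJ


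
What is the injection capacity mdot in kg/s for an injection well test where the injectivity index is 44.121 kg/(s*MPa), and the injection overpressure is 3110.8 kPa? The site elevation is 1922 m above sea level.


mdot = II * dP / 1000
mdot = 44.121 * 3110.8 / 1000
mdot = 137.25 kg/s


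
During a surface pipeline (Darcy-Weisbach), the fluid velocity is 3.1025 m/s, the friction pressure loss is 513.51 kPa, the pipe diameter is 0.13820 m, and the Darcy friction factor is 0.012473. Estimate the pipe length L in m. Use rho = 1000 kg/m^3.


L = dP*1000*D / (f*rho*vel^2/2)
L = 513.51*1000*0.13820 / (0.012473*1000*3.1025^2/2)
L = 1182.2 m


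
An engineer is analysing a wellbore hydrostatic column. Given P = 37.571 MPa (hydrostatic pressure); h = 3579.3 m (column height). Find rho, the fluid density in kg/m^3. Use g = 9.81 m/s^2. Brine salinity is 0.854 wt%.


rho = P * 1e6 / (g * h)
rho = 37.571 * 1e6 / (9.81 * 3579.3)
rho = 1070.0 kg/m^3


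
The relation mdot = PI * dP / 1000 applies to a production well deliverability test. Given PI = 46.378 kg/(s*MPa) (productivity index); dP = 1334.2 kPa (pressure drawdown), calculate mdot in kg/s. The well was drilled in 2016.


mdot = PI * dP / 1000
mdot = 46.378 * 1334.2 / 1000
mdot = 61.878 kg/s


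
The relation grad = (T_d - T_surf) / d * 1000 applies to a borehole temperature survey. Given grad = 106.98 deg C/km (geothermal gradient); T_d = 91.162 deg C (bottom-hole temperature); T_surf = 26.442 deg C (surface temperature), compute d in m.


d = (T_d - T_surf) / grad * 1000
d = (91.162 - 26.442) / 106.98 * 1000
d = 604.97 m


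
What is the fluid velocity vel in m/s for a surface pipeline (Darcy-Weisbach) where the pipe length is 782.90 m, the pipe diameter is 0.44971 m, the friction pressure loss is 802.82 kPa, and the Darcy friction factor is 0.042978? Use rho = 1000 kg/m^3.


vel = sqrt(dP*1000*2*D / (f*L*rho))
vel = sqrt(802.82*1000*2*0.44971 / (0.042978*782.90*1000))
vel = 4.6325 m/s


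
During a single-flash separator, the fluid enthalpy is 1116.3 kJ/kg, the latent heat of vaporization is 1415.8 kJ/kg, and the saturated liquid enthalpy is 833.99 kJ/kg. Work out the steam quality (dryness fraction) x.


x = (h - hf) / hfg
x = (1116.3 - 833.99) / 1415.8
x = 0.19940


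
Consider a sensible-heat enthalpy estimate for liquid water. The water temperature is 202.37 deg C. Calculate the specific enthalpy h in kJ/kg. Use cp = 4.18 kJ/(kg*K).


h = cp * T
h = 4.18 * 202.37
h = 845.91 kJ/kg


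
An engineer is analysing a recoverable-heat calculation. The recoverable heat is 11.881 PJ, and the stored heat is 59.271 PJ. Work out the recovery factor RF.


RF = Q_rec / Q_s
RF = 11.881 / 59.271
RF = 0.20045


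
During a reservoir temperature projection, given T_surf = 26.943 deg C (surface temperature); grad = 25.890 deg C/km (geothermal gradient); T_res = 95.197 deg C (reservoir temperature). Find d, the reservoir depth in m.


d = (T_res - T_surf) / grad * 1000
d = (95.197 - 26.943) / 25.890 * 1000
d = 2636.3 m


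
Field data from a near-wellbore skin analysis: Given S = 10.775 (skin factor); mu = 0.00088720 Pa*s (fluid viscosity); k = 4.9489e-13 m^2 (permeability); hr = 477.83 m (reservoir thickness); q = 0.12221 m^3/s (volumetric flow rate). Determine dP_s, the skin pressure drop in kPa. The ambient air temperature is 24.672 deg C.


dP_s = S * q * mu / (2*pi*k*hr) / 1000
dP_s = 10.775 * 0.12221 * 0.00088720 / (2*pi*4.9489e-13*477.83) / 1000
dP_s = 786.29 kPa


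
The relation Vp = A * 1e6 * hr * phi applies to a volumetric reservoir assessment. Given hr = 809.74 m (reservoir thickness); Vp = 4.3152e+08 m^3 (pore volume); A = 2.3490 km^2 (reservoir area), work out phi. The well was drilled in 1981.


phi = Vp / (A * 1e6 * hr)
phi = 4.3152e+08 / (2.3490 * 1e6 * 809.74)
phi = 0.22687


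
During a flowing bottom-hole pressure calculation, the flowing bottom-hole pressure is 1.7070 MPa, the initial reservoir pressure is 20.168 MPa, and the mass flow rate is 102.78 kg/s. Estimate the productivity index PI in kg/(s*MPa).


PI = mdot / (P_i - P_wf)
PI = 102.78 / (20.168 - 1.7070)
PI = 5.5674 kg/(s*MPa)


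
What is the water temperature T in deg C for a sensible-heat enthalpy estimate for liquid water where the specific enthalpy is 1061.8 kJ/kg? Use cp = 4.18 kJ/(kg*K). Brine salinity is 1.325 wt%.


T = h / cp
T = 1061.8 / 4.18
T = 254.02 deg C


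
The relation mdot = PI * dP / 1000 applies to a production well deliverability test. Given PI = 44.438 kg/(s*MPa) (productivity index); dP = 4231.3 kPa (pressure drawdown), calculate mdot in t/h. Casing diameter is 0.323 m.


mdot = PI * dP / 1000
mdot = 44.438 * 4231.3 / 1000
mdot = 188.0305 kg/s
Convert: 188.0305 kg/s * 3.6 = 676.91 t/h
mdot = 676.91 t/h


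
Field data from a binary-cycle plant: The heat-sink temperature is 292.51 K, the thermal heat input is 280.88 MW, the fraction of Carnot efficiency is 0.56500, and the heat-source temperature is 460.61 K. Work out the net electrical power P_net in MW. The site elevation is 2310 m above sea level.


Step 1: eta = (1 - Tc/Th)*f = (1 - 292.51/460.61)*0.565 = 0.2061972
Step 2: P_net = eta * Q_in = 0.2061972 * 280.88 = 57.917 MW
P_net = 57.917 MW


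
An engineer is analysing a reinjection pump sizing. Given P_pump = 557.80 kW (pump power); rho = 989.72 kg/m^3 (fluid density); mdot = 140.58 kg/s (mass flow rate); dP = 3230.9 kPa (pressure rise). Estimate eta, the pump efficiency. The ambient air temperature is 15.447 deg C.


eta = mdot * dP / (rho * P_pump)
eta = 140.58 * 3230.9 / (989.72 * 557.80)
eta = 0.82273


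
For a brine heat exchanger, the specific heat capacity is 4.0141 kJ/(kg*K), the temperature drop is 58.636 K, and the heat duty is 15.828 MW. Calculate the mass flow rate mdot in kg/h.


mdot = Q * 1000 / (cp * dT)
mdot = 15.828 * 1000 / (4.0141 * 58.636)
mdot = 67.24709 kg/s
Convert: 67.24709 kg/s * 3600.0 = 2.4209e+05 kg/h
mdot = 2.4209e+05 kg/h


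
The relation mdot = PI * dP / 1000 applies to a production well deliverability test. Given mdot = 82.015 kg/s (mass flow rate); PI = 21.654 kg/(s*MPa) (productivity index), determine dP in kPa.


dP = mdot * 1000 / PI
dP = 82.015 * 1000 / 21.654
dP = 3787.5 kPa


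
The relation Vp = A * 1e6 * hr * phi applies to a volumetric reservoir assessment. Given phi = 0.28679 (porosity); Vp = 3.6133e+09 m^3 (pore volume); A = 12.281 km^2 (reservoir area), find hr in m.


hr = Vp / (A * 1e6 * phi)
hr = 3.6133e+09 / (12.281 * 1e6 * 0.28679)
hr = 1025.9 m


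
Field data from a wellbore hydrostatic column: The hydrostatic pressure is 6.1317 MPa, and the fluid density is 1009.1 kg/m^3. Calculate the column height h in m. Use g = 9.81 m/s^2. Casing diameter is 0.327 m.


h = P * 1e6 / (g * rho)
h = 6.1317 * 1e6 / (9.81 * 1009.1)
h = 619.41 m


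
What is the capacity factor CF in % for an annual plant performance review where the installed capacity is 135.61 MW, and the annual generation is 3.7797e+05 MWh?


CF = E_a / (cap * 8760) * 100
CF = 3.7797e+05 / (135.61 * 8760) * 100
CF = 31.817 %


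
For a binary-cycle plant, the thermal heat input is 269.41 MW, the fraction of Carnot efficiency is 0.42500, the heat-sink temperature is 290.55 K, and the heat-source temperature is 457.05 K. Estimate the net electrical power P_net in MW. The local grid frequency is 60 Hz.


Step 1: eta = (1 - Tc/Th)*f = (1 - 290.55/457.05)*0.425 = 0.1548244
Step 2: P_net = eta * Q_in = 0.1548244 * 269.41 = 41.711 MW
P_net = 41.711 MW


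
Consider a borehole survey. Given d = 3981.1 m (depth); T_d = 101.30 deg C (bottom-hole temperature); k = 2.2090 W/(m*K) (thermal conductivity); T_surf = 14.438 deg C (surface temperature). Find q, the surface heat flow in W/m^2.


Step 1: grad = (T_d - T_surf)/d * 1000 = (101.3 - 14.438)/3981.1 * 1000 = 21.81859 deg C/km
Step 2: q = k * grad / 1000 = 2.209 * 21.81859 / 1000 = 0.048197 W/m^2
q = 0.048197 W/m^2


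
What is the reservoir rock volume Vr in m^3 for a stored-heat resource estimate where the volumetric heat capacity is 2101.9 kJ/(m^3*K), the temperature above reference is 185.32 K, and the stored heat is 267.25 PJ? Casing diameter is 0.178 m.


Vr = Q_s * 1e12 / (rhoc * dT)
Vr = 267.25 * 1e12 / (2101.9 * 185.32)
Vr = 6.8609e+08 m^3


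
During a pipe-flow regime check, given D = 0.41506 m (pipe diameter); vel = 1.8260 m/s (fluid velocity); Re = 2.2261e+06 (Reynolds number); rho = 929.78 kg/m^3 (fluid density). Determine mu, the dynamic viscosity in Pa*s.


mu = rho * vel * D / Re
mu = 929.78 * 1.8260 * 0.41506 / 2.2261e+06
mu = 0.00031655 Pa*s


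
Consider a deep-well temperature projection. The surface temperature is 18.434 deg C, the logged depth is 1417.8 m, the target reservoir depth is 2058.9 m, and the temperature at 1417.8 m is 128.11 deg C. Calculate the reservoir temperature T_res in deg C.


Step 1: grad = (T_d1 - T_surf)/d1 * 1000 = (128.11 - 18.434)/1417.8 * 1000 = 77.35647 deg C/km
Step 2: T_res = T_surf + grad*d2/1000 = 18.434 + 77.35647*2058.9/1000 = 177.70 deg C
T_res = 177.70 deg C


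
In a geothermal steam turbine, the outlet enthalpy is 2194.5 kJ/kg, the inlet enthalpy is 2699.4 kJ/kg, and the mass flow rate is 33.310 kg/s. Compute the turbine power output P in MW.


P = mdot * (h_in - h_out) / 1000
P = 33.310 * (2699.4 - 2194.5) / 1000
P = 16.818 MW


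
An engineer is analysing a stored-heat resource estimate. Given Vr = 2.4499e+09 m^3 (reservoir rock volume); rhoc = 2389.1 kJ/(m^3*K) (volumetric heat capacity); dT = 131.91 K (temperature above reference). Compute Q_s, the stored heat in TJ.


Q_s = Vr * rhoc * dT / 1e12
Q_s = 2.4499e+09 * 2389.1 * 131.91 / 1e12
Q_s = 772.0766 PJ
Convert: 772.0766 PJ * 1000.0 = 7.7208e+05 TJ
Q_s = 7.7208e+05 TJ


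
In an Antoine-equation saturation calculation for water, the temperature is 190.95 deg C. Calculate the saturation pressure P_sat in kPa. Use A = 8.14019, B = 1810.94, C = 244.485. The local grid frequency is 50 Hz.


P_sat = 10^(A - B/(C + T)) / 760 * 0.101325
P_sat = 10^(8.14019 - 1810.94/(244.485 + 190.95)) / 760 * 0.101325
P_sat = 1.276943 MPa
Convert: 1.276943 MPa * 1000.0 = 1276.9 kPa
P_sat = 1276.9 kPa


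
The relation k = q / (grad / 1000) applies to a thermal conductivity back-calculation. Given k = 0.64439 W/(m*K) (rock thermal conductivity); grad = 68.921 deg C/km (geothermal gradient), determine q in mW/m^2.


q = k * grad / 1000
q = 0.64439 * 68.921 / 1000
q = 0.04441200 W/m^2
Convert: 0.04441200 W/m^2 * 1000.0 = 44.412 mW/m^2
q = 44.412 mW/m^2


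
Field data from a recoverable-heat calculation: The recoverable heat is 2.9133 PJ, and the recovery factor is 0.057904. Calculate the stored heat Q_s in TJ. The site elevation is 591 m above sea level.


Q_s = Q_rec / RF
Q_s = 2.9133 / 0.057904
Q_s = 50.31259 PJ
Convert: 50.31259 PJ * 1000.0 = 50313 TJ
Q_s = 50313 TJ


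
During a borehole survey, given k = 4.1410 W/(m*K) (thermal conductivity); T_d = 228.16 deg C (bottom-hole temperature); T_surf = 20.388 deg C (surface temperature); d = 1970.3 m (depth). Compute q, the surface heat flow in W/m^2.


Step 1: grad = (T_d - T_surf)/d * 1000 = (228.16 - 20.388)/1970.3 * 1000 = 105.4520 deg C/km
Step 2: q = k * grad / 1000 = 4.141 * 105.4520 / 1000 = 0.43668 W/m^2
q = 0.43668 W/m^2


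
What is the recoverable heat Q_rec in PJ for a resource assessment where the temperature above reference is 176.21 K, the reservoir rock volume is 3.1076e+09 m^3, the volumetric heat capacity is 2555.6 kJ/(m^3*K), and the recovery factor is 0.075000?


Step 1: Q_s = Vr*rhoc*dT/1e12 = 3.1076e+09*2555.6*176.21/1e12 = 1399.422 PJ
Step 2: Q_rec = Q_s * RF = 1399.422 * 0.075 = 104.96 PJ
Q_rec = 104.96 PJ


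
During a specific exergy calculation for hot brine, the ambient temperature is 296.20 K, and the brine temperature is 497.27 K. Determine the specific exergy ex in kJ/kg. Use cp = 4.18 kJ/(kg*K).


ex = cp * ((T_b - T_0) - T_0 * ln(T_b/T_0))
ex = 4.18 * ((497.27 - 296.20) - 296.20 * ln(497.27/296.20))
ex = 199.01 kJ/kg


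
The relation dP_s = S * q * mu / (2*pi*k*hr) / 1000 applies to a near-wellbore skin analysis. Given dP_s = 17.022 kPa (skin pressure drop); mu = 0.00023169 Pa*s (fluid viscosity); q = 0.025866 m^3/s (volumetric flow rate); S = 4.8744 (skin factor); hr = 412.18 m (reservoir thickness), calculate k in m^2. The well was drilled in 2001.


k = S*q*mu / (2*pi*dP_s*1000*hr)
k = 4.8744*0.025866*0.00023169 / (2*pi*17.022*1000*412.18)
k = 6.6264e-13 m^2


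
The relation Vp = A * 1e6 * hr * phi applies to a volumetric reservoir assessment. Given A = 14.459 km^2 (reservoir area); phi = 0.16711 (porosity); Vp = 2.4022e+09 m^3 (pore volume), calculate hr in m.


hr = Vp / (A * 1e6 * phi)
hr = 2.4022e+09 / (14.459 * 1e6 * 0.16711)
hr = 994.19 m


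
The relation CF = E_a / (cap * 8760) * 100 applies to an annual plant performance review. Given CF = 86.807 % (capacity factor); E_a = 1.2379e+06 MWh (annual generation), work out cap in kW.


cap = E_a / (CF/100 * 8760)
cap = 1.2379e+06 / (86.807/100 * 8760)
cap = 162.7896 MW
Convert: 162.7896 MW * 1000.0 = 1.6279e+05 kW
cap = 1.6279e+05 kW


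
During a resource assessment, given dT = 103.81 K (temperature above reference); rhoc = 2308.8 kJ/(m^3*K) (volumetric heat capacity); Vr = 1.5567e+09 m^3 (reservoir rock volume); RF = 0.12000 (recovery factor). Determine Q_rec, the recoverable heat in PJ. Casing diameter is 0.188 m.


Step 1: Q_s = Vr*rhoc*dT/1e12 = 1.5567e+09*2308.8*103.81/1e12 = 373.1045 PJ
Step 2: Q_rec = Q_s * RF = 373.1045 * 0.12 = 44.773 PJ
Q_rec = 44.773 PJ


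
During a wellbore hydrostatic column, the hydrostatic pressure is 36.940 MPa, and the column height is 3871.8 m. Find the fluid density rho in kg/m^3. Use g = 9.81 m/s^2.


rho = P * 1e6 / (g * h)
rho = 36.940 * 1e6 / (9.81 * 3871.8)
rho = 972.56 kg/m^3


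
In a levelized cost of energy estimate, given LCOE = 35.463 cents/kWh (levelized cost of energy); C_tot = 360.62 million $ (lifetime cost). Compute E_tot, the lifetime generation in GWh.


E_tot = C_tot / LCOE * 100
E_tot = 360.62 / 35.463 * 100
E_tot = 1016.9 GWh


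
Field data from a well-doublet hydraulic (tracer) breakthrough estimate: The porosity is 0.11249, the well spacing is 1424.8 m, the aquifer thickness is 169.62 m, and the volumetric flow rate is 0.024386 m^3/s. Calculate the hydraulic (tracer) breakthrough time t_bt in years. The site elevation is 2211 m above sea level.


t_bt = pi * hr * phi * L^2 / (3 * Qv) / (365.25*86400)
t_bt = pi * 169.62 * 0.11249 * 1424.8^2 / (3 * 0.024386) / (365.25*86400)
t_bt = 52.709 years


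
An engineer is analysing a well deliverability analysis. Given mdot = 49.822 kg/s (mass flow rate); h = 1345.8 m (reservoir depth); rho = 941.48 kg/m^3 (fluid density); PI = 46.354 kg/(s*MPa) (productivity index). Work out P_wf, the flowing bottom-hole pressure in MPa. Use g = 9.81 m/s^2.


Step 1: P_i = rho*g*h/1e6 = 941.48*9.81*1345.8/1e6 = 12.42970 MPa
Step 2: P_wf = P_i - mdot/PI = 12.42970 - 49.822/46.354 = 11.355 MPa
P_wf = 11.355 MPa


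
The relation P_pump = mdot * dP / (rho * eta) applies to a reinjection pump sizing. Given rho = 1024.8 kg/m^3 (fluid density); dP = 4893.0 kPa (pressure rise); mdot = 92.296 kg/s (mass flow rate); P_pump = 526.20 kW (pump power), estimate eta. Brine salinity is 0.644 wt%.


eta = mdot * dP / (rho * P_pump)
eta = 92.296 * 4893.0 / (1024.8 * 526.20)
eta = 0.83747


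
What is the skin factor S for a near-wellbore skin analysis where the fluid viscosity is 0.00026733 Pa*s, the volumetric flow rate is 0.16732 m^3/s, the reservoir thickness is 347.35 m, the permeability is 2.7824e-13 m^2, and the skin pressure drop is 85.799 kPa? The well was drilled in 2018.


S = dP_s * 1000 * 2*pi*k*hr / (q*mu)
S = 85.799 * 1000 * 2*pi*2.7824e-13*347.35 / (0.16732*0.00026733)
S = 1.1648


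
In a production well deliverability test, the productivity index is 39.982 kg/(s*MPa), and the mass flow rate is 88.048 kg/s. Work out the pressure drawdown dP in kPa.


dP = mdot * 1000 / PI
dP = 88.048 * 1000 / 39.982
dP = 2202.2 kPa


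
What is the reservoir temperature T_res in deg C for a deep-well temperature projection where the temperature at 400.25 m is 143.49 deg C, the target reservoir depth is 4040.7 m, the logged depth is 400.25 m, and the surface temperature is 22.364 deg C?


Step 1: grad = (T_d1 - T_surf)/d1 * 1000 = (143.49 - 22.364)/400.25 * 1000 = 302.6259 deg C/km
Step 2: T_res = T_surf + grad*d2/1000 = 22.364 + 302.6259*4040.7/1000 = 1245.2 deg C
T_res = 1245.2 deg C


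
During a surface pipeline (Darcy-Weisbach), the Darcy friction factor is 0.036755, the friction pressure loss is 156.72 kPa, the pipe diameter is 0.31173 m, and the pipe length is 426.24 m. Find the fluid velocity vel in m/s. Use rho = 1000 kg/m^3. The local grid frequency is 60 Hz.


vel = sqrt(dP*1000*2*D / (f*L*rho))
vel = sqrt(156.72*1000*2*0.31173 / (0.036755*426.24*1000))
vel = 2.4974 m/s


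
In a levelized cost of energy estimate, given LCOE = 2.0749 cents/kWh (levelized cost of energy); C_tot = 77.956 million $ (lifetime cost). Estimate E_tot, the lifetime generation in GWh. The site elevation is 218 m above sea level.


E_tot = C_tot / LCOE * 100
E_tot = 77.956 / 2.0749 * 100
E_tot = 3757.1 GWh


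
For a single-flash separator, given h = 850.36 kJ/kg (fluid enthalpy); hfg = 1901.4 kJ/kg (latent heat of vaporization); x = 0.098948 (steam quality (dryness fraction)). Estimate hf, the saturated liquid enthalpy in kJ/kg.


hf = h - x * hfg
hf = 850.36 - 0.098948 * 1901.4
hf = 662.22 kJ/kg


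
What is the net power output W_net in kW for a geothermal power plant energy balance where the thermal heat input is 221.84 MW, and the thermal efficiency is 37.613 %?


W_net = eta / 100 * Q_in
W_net = 37.613 / 100 * 221.84
W_net = 83.44068 MW
Convert: 83.44068 MW * 1000.0 = 83441 kW
W_net = 83441 kW


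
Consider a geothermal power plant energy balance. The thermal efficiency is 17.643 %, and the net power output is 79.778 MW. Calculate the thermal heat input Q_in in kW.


Q_in = W_net / (eta / 100)
Q_in = 79.778 / (17.643 / 100)
Q_in = 452.1793 MW
Convert: 452.1793 MW * 1000.0 = 4.5218e+05 kW
Q_in = 4.5218e+05 kW


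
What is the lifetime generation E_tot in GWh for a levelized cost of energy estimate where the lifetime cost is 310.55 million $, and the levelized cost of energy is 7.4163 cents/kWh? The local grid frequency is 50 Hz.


E_tot = C_tot / LCOE * 100
E_tot = 310.55 / 7.4163 * 100
E_tot = 4187.4 GWh


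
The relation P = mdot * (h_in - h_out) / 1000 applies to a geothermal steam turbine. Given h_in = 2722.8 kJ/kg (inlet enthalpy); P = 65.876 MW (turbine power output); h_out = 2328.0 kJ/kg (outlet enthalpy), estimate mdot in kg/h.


mdot = P * 1000 / (h_in - h_out)
mdot = 65.876 * 1000 / (2722.8 - 2328.0)
mdot = 166.8592 kg/s
Convert: 166.8592 kg/s * 3600.0 = 6.0069e+05 kg/h
mdot = 6.0069e+05 kg/h


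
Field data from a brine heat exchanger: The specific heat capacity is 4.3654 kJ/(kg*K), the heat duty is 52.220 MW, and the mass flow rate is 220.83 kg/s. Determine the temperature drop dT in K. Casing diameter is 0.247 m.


dT = Q * 1000 / (mdot * cp)
dT = 52.220 * 1000 / (220.83 * 4.3654)
dT = 54.169 K


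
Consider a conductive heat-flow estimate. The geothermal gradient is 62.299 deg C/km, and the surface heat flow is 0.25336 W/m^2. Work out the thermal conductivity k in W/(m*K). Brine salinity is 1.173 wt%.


k = q * 1000 / grad
k = 0.25336 * 1000 / 62.299
k = 4.0668 W/(m*K)


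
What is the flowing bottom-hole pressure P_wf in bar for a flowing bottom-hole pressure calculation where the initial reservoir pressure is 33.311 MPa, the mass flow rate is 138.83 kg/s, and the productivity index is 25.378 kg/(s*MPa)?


P_wf = P_i - mdot / PI
P_wf = 33.311 - 138.83 / 25.378
P_wf = 27.84051 MPa
Convert: 27.84051 MPa * 10.0 = 278.41 bar
P_wf = 278.41 bar


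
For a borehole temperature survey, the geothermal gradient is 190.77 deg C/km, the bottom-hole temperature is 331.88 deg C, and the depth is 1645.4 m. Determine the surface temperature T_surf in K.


T_surf = T_d - grad * d / 1000
T_surf = 331.88 - 190.77 * 1645.4 / 1000
T_surf = 17.98704 deg C
Convert to K: 17.98704 + 273.15 = 291.14 K
T_surf = 291.14 K
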